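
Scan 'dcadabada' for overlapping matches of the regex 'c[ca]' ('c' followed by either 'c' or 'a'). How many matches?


Pattern: c[ca] means 'c' followed by either 'c' or 'a'.
Scanning 'dcadabada' position-by-position:
  Pos 0: window 'dc' -> no
  Pos 1: window 'ca' -> MATCH
  Pos 2: window 'ad' -> no
  Pos 3: window 'da' -> no
  Pos 4: window 'ab' -> no
  Pos 5: window 'ba' -> no
  Pos 6: window 'ad' -> no
  Pos 7: window 'da' -> no
  Pos 8: window 'a' -> no
Total matches: 1

1


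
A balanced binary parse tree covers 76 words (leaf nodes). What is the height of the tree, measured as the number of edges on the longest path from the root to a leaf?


In a balanced binary tree with n leaves the deepest leaf is ceil(log2(n)) edges below the root.
log2(76) = 6.2479
ceil(6.2479) = 7
height (edges) = 7

7


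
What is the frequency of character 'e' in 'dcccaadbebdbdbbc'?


Scanning 'dcccaadbebdbdbbc' for 'e':
  Position 8: 'e' -> MATCH (count: 1)
Total occurrences of 'e': 1

1


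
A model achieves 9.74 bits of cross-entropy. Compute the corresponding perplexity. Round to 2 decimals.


Perplexity formula: PP = 2^H
H = 9.74
PP = 2^9.74
Decompose: 2^9.74 = 2^9 * 2^0.74
2^9 = 512, 2^0.74 ~ 1.6701758
PP ~ 512 * 1.6701758 = 855.1300096
Rounded to 2 decimals: 855.13

855.13


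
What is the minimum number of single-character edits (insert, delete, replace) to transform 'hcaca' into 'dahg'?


Building DP table for s1='hcaca' (len 5) and s2='dahg' (len 4):
       d  a  h  g
    0  1  2  3  4
  h 1  1  2  2  3
  c 2  2  2  3  3
  a 3  3  2  3  4
  c 4  4  3  3  4
  a 5  5  4  4  4
Edit distance = dp[5][4] = 4

4


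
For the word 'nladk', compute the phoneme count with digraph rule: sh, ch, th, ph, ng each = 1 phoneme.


Parsing 'nladk' greedily, digraphs first:
  'n' -> consonant phoneme (phonemes so far: 1)
  'l' -> consonant phoneme (phonemes so far: 2)
  'a' -> vowel phoneme (phonemes so far: 3)
  'd' -> consonant phoneme (phonemes so far: 4)
  'k' -> consonant phoneme (phonemes so far: 5)
Total phonemes: 5

5


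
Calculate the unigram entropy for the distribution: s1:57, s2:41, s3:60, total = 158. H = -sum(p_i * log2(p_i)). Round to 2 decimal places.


Computing entropy H = -sum(p_i * log2(p_i)):
  s1: p = 57/158 = 0.3608, -p*log2(p) = 0.5306
  s2: p = 41/158 = 0.2595, -p*log2(p) = 0.5050
  s3: p = 60/158 = 0.3797, -p*log2(p) = 0.5305
H = sum of terms = 1.5661
Rounded to 2 decimals: 1.57

1.57


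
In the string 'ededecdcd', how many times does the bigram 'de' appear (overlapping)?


Scanning 'ededecdcd' for bigram 'de':
  Position 0: 'ed' -> no
  Position 1: 'de' -> MATCH
  Position 2: 'ed' -> no
  Position 3: 'de' -> MATCH
  Position 4: 'ec' -> no
  Position 5: 'cd' -> no
  Position 6: 'dc' -> no
  Position 7: 'cd' -> no
Total matches: 2

2


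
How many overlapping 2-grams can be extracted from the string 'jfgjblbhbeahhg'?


String 'jfgjblbhbeahhg' has length L = 14.
Number of overlapping n-grams = L - n + 1
Substituting: 14 - 2 + 1 = 13

13


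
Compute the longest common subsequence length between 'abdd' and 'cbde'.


DP table for LCS of 'abdd' and 'cbde':
       c  b  d  e
    0  0  0  0  0
  a 0  0  0  0  0
  b 0  0  1  1  1
  d 0  0  1  2  2
  d 0  0  1  2  2
LCS: 'bd'
LCS length = 2

2


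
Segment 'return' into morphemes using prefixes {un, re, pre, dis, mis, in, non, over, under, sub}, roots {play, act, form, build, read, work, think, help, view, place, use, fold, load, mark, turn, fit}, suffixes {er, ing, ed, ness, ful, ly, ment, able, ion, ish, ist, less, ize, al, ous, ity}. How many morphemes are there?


Segmenting 'return' against the inventory:
  're' -> prefix (morpheme 1)
  'turn' -> root (morpheme 2)
Total morphemes: 2

2


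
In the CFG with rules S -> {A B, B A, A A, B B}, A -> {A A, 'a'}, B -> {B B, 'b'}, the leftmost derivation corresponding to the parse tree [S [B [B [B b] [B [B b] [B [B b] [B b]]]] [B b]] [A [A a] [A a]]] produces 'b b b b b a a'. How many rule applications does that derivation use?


Every bracketed nonterminal node [X ...] in the tree is produced by exactly one rule application.
Reading the tree off as a leftmost derivation:
  Step 1: S  =>  B A   (applied S -> B A)
  Step 2: B A  =>  B B A   (applied B -> B B)
  Step 3: B B A  =>  B B B A   (applied B -> B B)
  Step 4: B B B A  =>  b B B A   (applied B -> b)
  Step 5: b B B A  =>  b B B B A   (applied B -> B B)
  Step 6: b B B B A  =>  b b B B A   (applied B -> b)
  Step 7: b b B B A  =>  b b B B B A   (applied B -> B B)
  Step 8: b b B B B A  =>  b b b B B A   (applied B -> b)
  Step 9: b b b B B A  =>  b b b b B A   (applied B -> b)
  Step 10: b b b b B A  =>  b b b b b A   (applied B -> b)
  Step 11: b b b b b A  =>  b b b b b A A   (applied A -> A A)
  Step 12: b b b b b A A  =>  b b b b b a A   (applied A -> a)
  Step 13: b b b b b a A  =>  b b b b b a a   (applied A -> a)
Final yield: b b b b b a a
Total rewrite steps: 13

13


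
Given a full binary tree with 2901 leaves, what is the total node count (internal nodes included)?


Leaf nodes (terminals): 2901
Internal nodes = n - 1 = 2901 - 1 = 2900
Total = leaves + internal = 2901 + 2900 = 5801

5801


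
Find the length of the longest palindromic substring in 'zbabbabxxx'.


Scanning 'zbabbabxxx' for palindromic substrings.
Substring at positions 1-6: 'babbab'.
Check: reverse('babbab') = 'babbab' -> palindrome confirmed.
Neighbouring characters ('z' / 'x') break symmetry, so it cannot extend further.
No longer palindromic substring exists; longest length = 6

6


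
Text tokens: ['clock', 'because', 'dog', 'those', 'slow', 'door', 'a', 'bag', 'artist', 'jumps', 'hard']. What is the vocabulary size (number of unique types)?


Listing all tokens and tracking unique types:
  Token 1: 'clock' -> NEW (unique so far: 1)
  Token 2: 'because' -> NEW (unique so far: 2)
  Token 3: 'dog' -> NEW (unique so far: 3)
  Token 4: 'those' -> NEW (unique so far: 4)
  Token 5: 'slow' -> NEW (unique so far: 5)
  Token 6: 'door' -> NEW (unique so far: 6)
  Token 7: 'a' -> NEW (unique so far: 7)
  Token 8: 'bag' -> NEW (unique so far: 8)
  Token 9: 'artist' -> NEW (unique so far: 9)
  Token 10: 'jumps' -> NEW (unique so far: 10)
  Token 11: 'hard' -> NEW (unique so far: 11)
Unique types: ('a', 'artist', 'bag', 'because', 'clock', 'dog', 'door', 'hard', 'jumps', 'slow', 'those')
Vocabulary size: 11

11


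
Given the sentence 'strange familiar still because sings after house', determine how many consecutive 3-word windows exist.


Word trigrams from [7] words:
  Trigram 1: (strange familiar still)
  Trigram 2: (familiar still because)
  Trigram 3: (still because sings)
  Trigram 4: (because sings after)
  Trigram 5: (sings after house)
Total word trigrams: 7 - 2 = 5

5


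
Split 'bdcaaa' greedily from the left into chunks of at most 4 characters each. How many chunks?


'bdcaaa' has 6 characters.
Chunking with max size 4:
  Chunk 1: 'bdca' (positions 0-3)
  Chunk 2: 'aa' (positions 4-5)
Total chunks: ceil(6 / 4) = 2

2


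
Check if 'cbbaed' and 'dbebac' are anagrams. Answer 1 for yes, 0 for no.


Sort characters of 'cbbaed': 'abbcde'
Sort characters of 'dbebac': 'abbcde'
Sorted forms match -> they ARE anagrams
Result: 1

1


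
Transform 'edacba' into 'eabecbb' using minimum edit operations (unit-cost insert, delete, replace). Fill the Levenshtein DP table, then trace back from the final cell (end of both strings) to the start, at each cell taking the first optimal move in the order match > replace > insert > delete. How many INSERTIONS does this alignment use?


Edit distance = 4. Backtracking from cell (6, 7) with preference match > replace > insert > delete,
then listing the resulting alignment 'edacba' -> 'eabecbb' left to right:
  Step 1: keep 'e'
  Step 2: insert 'a' [insertion #1]
  Step 3: replace d->b
  Step 4: replace a->e
  Step 5: keep 'c'
  Step 6: keep 'b'
  Step 7: replace a->b
Total insertions: 1

1


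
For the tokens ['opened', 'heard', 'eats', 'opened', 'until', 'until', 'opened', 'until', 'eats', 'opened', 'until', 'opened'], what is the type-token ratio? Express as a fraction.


Tokens: 12
Unique types: ('eats', 'heard', 'opened', 'until') = 4
TTR = 4/12
Simplify: divide both by 4 -> 1/3
TTR = 1/3

1/3


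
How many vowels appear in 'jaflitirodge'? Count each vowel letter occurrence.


Scanning each character of 'jaflitirodge':
  Position 1: 'j' -> consonant (running count: 0)
  Position 2: 'a' -> vowel (running count: 1)
  Position 3: 'f' -> consonant (running count: 1)
  Position 4: 'l' -> consonant (running count: 1)
  Position 5: 'i' -> vowel (running count: 2)
  Position 6: 't' -> consonant (running count: 2)
  Position 7: 'i' -> vowel (running count: 3)
  Position 8: 'r' -> consonant (running count: 3)
  Position 9: 'o' -> vowel (running count: 4)
  Position 10: 'd' -> consonant (running count: 4)
  Position 11: 'g' -> consonant (running count: 4)
  Position 12: 'e' -> vowel (running count: 5)
Total vowels: 5

5


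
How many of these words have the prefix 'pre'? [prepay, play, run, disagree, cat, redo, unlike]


Checking each word for prefix 'pre':
  'prepay' -> YES, starts with 'pre' (count: 1)
  'play' -> no (count: 1)
  'run' -> no (count: 1)
  'disagree' -> no (count: 1)
  'cat' -> no (count: 1)
  'redo' -> no (count: 1)
  'unlike' -> no (count: 1)
Total with prefix 'pre': 1

1


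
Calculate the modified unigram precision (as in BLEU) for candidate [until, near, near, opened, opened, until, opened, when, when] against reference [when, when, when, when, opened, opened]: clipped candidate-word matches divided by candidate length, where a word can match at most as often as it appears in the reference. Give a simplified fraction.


Reference word counts: {'opened': 2, 'when': 4}
Checking each candidate word (with clipping):
  'until' -> not in reference -> no match (matches: 0)
  'near' -> not in reference -> no match (matches: 0)
  'near' -> not in reference -> no match (matches: 0)
  'opened' -> in reference (ref count 2, used 1/2) -> match (matches: 1)
  'opened' -> in reference (ref count 2, used 2/2) -> match (matches: 2)
  'until' -> not in reference -> no match (matches: 2)
  'opened' -> ref count 2 already used up (2/2) -> clipped, no match (matches: 2)
  'when' -> in reference (ref count 4, used 1/4) -> match (matches: 3)
  'when' -> in reference (ref count 4, used 2/4) -> match (matches: 4)
Clipped matches: 4, Candidate length: 9
Precision = 4/9

4/9


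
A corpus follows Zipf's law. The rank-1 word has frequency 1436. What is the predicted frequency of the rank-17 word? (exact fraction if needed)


Zipf's law: freq(rank) = f1 / rank
f1 = 1436, rank = 17
freq = 1436 / 17
GCD(1436, 17) = 1
Simplified: 1436/17

1436/17


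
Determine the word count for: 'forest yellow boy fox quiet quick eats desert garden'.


Counting words by splitting on spaces:
  Word 1: 'forest'
  Word 2: 'yellow'
  Word 3: 'boy'
  Word 4: 'fox'
  Word 5: 'quiet'
  Word 6: 'quick'
  Word 7: 'eats'
  Word 8: 'desert'
  Word 9: 'garden'
Total words: 9

9


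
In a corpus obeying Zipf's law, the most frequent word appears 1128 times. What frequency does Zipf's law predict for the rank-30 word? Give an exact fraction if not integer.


Zipf's law: freq(rank) = f1 / rank
f1 = 1128, rank = 30
freq = 1128 / 30
GCD(1128, 30) = 6
Simplified: 188/5

188/5


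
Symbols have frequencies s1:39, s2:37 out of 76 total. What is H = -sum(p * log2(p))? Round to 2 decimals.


Computing entropy H = -sum(p_i * log2(p_i)):
  s1: p = 39/76 = 0.5132, -p*log2(p) = 0.4939
  s2: p = 37/76 = 0.4868, -p*log2(p) = 0.5056
H = sum of terms = 0.9995
Rounded to 2 decimals: 1.00

1.00


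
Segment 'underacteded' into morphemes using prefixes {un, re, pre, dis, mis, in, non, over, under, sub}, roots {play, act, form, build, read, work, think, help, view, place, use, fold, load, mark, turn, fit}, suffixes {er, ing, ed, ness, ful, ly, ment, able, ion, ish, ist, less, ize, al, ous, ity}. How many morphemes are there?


Segmenting 'underacteded' against the inventory:
  'under' -> prefix (morpheme 1)
  'act' -> root (morpheme 2)
  'ed' -> suffix (morpheme 3)
  'ed' -> suffix (morpheme 4)
Total morphemes: 4

4


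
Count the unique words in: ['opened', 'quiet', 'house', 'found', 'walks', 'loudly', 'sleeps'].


Listing all tokens and tracking unique types:
  Token 1: 'opened' -> NEW (unique so far: 1)
  Token 2: 'quiet' -> NEW (unique so far: 2)
  Token 3: 'house' -> NEW (unique so far: 3)
  Token 4: 'found' -> NEW (unique so far: 4)
  Token 5: 'walks' -> NEW (unique so far: 5)
  Token 6: 'loudly' -> NEW (unique so far: 6)
  Token 7: 'sleeps' -> NEW (unique so far: 7)
Unique types: ('found', 'house', 'loudly', 'opened', 'quiet', 'sleeps', 'walks')
Vocabulary size: 7

7


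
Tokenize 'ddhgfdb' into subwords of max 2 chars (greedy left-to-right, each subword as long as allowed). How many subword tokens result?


'ddhgfdb' has 7 characters.
Chunking with max size 2:
  Chunk 1: 'dd' (positions 0-1)
  Chunk 2: 'hg' (positions 2-3)
  Chunk 3: 'fd' (positions 4-5)
  Chunk 4: 'b' (positions 6-6)
Total chunks: ceil(7 / 2) = 4

4


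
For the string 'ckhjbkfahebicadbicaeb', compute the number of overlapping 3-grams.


String 'ckhjbkfahebicadbicaeb' has length L = 21.
Number of overlapping n-grams = L - n + 1
Substituting: 21 - 3 + 1 = 19

19


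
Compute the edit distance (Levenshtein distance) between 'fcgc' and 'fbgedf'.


Building DP table for s1='fcgc' (len 4) and s2='fbgedf' (len 6):
       f  b  g  e  d  f
    0  1  2  3  4  5  6
  f 1  0  1  2  3  4  5
  c 2  1  1  2  3  4  5
  g 3  2  2  1  2  3  4
  c 4  3  3  2  2  3  4
Edit distance = dp[4][6] = 4

4


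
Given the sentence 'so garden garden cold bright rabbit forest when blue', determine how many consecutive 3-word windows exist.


Word trigrams from [9] words:
  Trigram 1: (so garden garden)
  Trigram 2: (garden garden cold)
  Trigram 3: (garden cold bright)
  Trigram 4: (cold bright rabbit)
  Trigram 5: (bright rabbit forest)
  Trigram 6: (rabbit forest when)
  Trigram 7: (forest when blue)
Total word trigrams: 9 - 2 = 7

7


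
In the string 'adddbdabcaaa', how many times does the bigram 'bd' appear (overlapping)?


Scanning 'adddbdabcaaa' for bigram 'bd':
  Position 0: 'ad' -> no
  Position 1: 'dd' -> no
  Position 2: 'dd' -> no
  Position 3: 'db' -> no
  Position 4: 'bd' -> MATCH
  Position 5: 'da' -> no
  Position 6: 'ab' -> no
  Position 7: 'bc' -> no
  Position 8: 'ca' -> no
  Position 9: 'aa' -> no
  Position 10: 'aa' -> no
Total matches: 1

1


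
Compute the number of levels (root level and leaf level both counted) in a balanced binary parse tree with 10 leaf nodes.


In a balanced binary tree with n leaves the deepest leaf is ceil(log2(n)) edges below the root,
so counting node levels inclusive of root and leaves gives ceil(log2(n)) + 1 levels.
log2(10) = 3.3219
ceil(3.3219) = 4
levels = 4 + 1 = 5

5


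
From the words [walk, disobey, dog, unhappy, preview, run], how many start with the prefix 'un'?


Checking each word for prefix 'un':
  'walk' -> no (count: 0)
  'disobey' -> no (count: 0)
  'dog' -> no (count: 0)
  'unhappy' -> YES, starts with 'un' (count: 1)
  'preview' -> no (count: 1)
  'run' -> no (count: 1)
Total with prefix 'un': 1

1


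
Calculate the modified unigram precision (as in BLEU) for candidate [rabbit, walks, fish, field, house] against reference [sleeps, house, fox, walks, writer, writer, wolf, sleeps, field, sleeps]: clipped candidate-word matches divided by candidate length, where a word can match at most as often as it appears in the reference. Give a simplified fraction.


Reference word counts: {'field': 1, 'fox': 1, 'house': 1, 'sleeps': 3, 'walks': 1, 'wolf': 1, 'writer': 2}
Checking each candidate word (with clipping):
  'rabbit' -> not in reference -> no match (matches: 0)
  'walks' -> in reference (ref count 1, used 1/1) -> match (matches: 1)
  'fish' -> not in reference -> no match (matches: 1)
  'field' -> in reference (ref count 1, used 1/1) -> match (matches: 2)
  'house' -> in reference (ref count 1, used 1/1) -> match (matches: 3)
Clipped matches: 3, Candidate length: 5
Precision = 3/5

3/5


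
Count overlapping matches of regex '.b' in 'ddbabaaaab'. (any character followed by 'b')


Pattern: .b means any character followed by 'b'.
Scanning 'ddbabaaaab' position-by-position:
  Pos 0: window 'dd' -> no
  Pos 1: window 'db' -> MATCH
  Pos 2: window 'ba' -> no
  Pos 3: window 'ab' -> MATCH
  Pos 4: window 'ba' -> no
  Pos 5: window 'aa' -> no
  Pos 6: window 'aa' -> no
  Pos 7: window 'aa' -> no
  Pos 8: window 'ab' -> MATCH
  Pos 9: window 'b' -> no
Total matches: 3

3


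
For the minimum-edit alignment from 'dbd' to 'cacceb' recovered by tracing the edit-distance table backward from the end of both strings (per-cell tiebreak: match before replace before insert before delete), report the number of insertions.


Edit distance = 6. Backtracking from cell (3, 6) with preference match > replace > insert > delete,
then listing the resulting alignment 'dbd' -> 'cacceb' left to right:
  Step 1: insert 'c' [insertion #1]
  Step 2: insert 'a' [insertion #2]
  Step 3: insert 'c' [insertion #3]
  Step 4: replace d->c
  Step 5: replace b->e
  Step 6: replace d->b
Total insertions: 3

3


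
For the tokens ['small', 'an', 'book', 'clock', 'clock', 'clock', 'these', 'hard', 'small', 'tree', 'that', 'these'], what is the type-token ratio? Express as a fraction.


Tokens: 12
Unique types: ('an', 'book', 'clock', 'hard', 'small', 'that', 'these', 'tree') = 8
TTR = 8/12
Simplify: divide both by 4 -> 2/3
TTR = 2/3

2/3


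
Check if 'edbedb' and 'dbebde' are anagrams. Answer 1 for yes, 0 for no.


Sort characters of 'edbedb': 'bbddee'
Sort characters of 'dbebde': 'bbddee'
Sorted forms match -> they ARE anagrams
Result: 1

1


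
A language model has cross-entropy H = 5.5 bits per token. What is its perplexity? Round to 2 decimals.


Perplexity formula: PP = 2^H
H = 5.5
PP = 2^5.5
Decompose: 2^5.5 = 2^5 * 2^0.5 = 2^5 * sqrt(2)
2^5 = 32, sqrt(2) ~ 1.4142136
PP ~ 32 * 1.4142136 = 45.2548352
Rounded to 2 decimals: 45.25

45.25


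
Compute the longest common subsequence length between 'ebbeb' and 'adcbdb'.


DP table for LCS of 'ebbeb' and 'adcbdb':
       a  d  c  b  d  b
    0  0  0  0  0  0  0
  e 0  0  0  0  0  0  0
  b 0  0  0  0  1  1  1
  b 0  0  0  0  1  1  2
  e 0  0  0  0  1  1  2
  b 0  0  0  0  1  1  2
LCS: 'bb'
LCS length = 2

2


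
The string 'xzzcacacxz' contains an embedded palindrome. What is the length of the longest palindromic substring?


Scanning 'xzzcacacxz' for palindromic substrings.
Substring at positions 3-7: 'cacac'.
Check: reverse('cacac') = 'cacac' -> palindrome confirmed.
Neighbouring characters ('z' / 'x') break symmetry, so it cannot extend further.
No longer palindromic substring exists; longest length = 5

5


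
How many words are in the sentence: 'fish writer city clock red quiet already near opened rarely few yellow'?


Counting words by splitting on spaces:
  Word 1: 'fish'
  Word 2: 'writer'
  Word 3: 'city'
  Word 4: 'clock'
  Word 5: 'red'
  Word 6: 'quiet'
  Word 7: 'already'
  Word 8: 'near'
  Word 9: 'opened'
  Word 10: 'rarely'
  Word 11: 'few'
  Word 12: 'yellow'
Total words: 12

12


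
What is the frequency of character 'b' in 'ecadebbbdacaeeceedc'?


Scanning 'ecadebbbdacaeeceedc' for 'b':
  Position 5: 'b' -> MATCH (count: 1)
  Position 6: 'b' -> MATCH (count: 2)
  Position 7: 'b' -> MATCH (count: 3)
Total occurrences of 'b': 3

3


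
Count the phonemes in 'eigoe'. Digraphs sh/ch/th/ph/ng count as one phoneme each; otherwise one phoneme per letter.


Parsing 'eigoe' greedily, digraphs first:
  'e' -> vowel phoneme (phonemes so far: 1)
  'i' -> vowel phoneme (phonemes so far: 2)
  'g' -> consonant phoneme (phonemes so far: 3)
  'o' -> vowel phoneme (phonemes so far: 4)
  'e' -> vowel phoneme (phonemes so far: 5)
Total phonemes: 5

5


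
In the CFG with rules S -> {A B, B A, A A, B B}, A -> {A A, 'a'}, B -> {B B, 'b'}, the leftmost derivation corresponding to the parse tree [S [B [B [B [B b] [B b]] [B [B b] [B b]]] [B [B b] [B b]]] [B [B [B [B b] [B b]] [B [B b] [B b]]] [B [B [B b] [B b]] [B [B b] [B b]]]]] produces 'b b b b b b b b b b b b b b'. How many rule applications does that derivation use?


Every bracketed nonterminal node [X ...] in the tree is produced by exactly one rule application.
Reading the tree off as a leftmost derivation:
  Step 1: S  =>  B B   (applied S -> B B)
  Step 2: B B  =>  B B B   (applied B -> B B)
  Step 3: B B B  =>  B B B B   (applied B -> B B)
  Step 4: B B B B  =>  B B B B B   (applied B -> B B)
  Step 5: B B B B B  =>  b B B B B   (applied B -> b)
  Step 6: b B B B B  =>  b b B B B   (applied B -> b)
  Step 7: b b B B B  =>  b b B B B B   (applied B -> B B)
  Step 8: b b B B B B  =>  b b b B B B   (applied B -> b)
  Step 9: b b b B B B  =>  b b b b B B   (applied B -> b)
  Step 10: b b b b B B  =>  b b b b B B B   (applied B -> B B)
  Step 11: b b b b B B B  =>  b b b b b B B   (applied B -> b)
  Step 12: b b b b b B B  =>  b b b b b b B   (applied B -> b)
  Step 13: b b b b b b B  =>  b b b b b b B B   (applied B -> B B)
  Step 14: b b b b b b B B  =>  b b b b b b B B B   (applied B -> B B)
  Step 15: b b b b b b B B B  =>  b b b b b b B B B B   (applied B -> B B)
  Step 16: b b b b b b B B B B  =>  b b b b b b b B B B   (applied B -> b)
  Step 17: b b b b b b b B B B  =>  b b b b b b b b B B   (applied B -> b)
  Step 18: b b b b b b b b B B  =>  b b b b b b b b B B B   (applied B -> B B)
  Step 19: b b b b b b b b B B B  =>  b b b b b b b b b B B   (applied B -> b)
  Step 20: b b b b b b b b b B B  =>  b b b b b b b b b b B   (applied B -> b)
  Step 21: b b b b b b b b b b B  =>  b b b b b b b b b b B B   (applied B -> B B)
  Step 22: b b b b b b b b b b B B  =>  b b b b b b b b b b B B B   (applied B -> B B)
  Step 23: b b b b b b b b b b B B B  =>  b b b b b b b b b b b B B   (applied B -> b)
  Step 24: b b b b b b b b b b b B B  =>  b b b b b b b b b b b b B   (applied B -> b)
  Step 25: b b b b b b b b b b b b B  =>  b b b b b b b b b b b b B B   (applied B -> B B)
  Step 26: b b b b b b b b b b b b B B  =>  b b b b b b b b b b b b b B   (applied B -> b)
  Step 27: b b b b b b b b b b b b b B  =>  b b b b b b b b b b b b b b   (applied B -> b)
Final yield: b b b b b b b b b b b b b b
Total rewrite steps: 27

27


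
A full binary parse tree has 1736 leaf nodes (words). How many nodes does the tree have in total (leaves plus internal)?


Leaf nodes (terminals): 1736
Internal nodes = n - 1 = 1736 - 1 = 1735
Total = leaves + internal = 1736 + 1735 = 3471

3471


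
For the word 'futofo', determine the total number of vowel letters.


Scanning each character of 'futofo':
  Position 1: 'f' -> consonant (running count: 0)
  Position 2: 'u' -> vowel (running count: 1)
  Position 3: 't' -> consonant (running count: 1)
  Position 4: 'o' -> vowel (running count: 2)
  Position 5: 'f' -> consonant (running count: 2)
  Position 6: 'o' -> vowel (running count: 3)
Total vowels: 3

3


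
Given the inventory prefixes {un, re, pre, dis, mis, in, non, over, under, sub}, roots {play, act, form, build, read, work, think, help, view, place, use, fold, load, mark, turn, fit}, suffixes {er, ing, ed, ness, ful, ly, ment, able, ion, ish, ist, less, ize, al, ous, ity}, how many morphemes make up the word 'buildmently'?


Segmenting 'buildmently' against the inventory:
  'build' -> root (morpheme 1)
  'ment' -> suffix (morpheme 2)
  'ly' -> suffix (morpheme 3)
Total morphemes: 3

3


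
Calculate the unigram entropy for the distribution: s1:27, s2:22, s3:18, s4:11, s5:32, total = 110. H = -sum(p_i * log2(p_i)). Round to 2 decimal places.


Computing entropy H = -sum(p_i * log2(p_i)):
  s1: p = 27/110 = 0.2455, -p*log2(p) = 0.4974
  s2: p = 22/110 = 0.2000, -p*log2(p) = 0.4644
  s3: p = 18/110 = 0.1636, -p*log2(p) = 0.4273
  s4: p = 11/110 = 0.1000, -p*log2(p) = 0.3322
  s5: p = 32/110 = 0.2909, -p*log2(p) = 0.5182
H = sum of terms = 2.2395
Rounded to 2 decimals: 2.24

2.24


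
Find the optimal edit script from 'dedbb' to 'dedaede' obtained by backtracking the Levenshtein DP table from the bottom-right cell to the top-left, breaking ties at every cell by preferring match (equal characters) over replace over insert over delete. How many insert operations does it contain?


Edit distance = 4. Backtracking from cell (5, 7) with preference match > replace > insert > delete,
then listing the resulting alignment 'dedbb' -> 'dedaede' left to right:
  Step 1: keep 'd'
  Step 2: keep 'e'
  Step 3: keep 'd'
  Step 4: insert 'a' [insertion #1]
  Step 5: insert 'e' [insertion #2]
  Step 6: replace b->d
  Step 7: replace b->e
Total insertions: 2

2


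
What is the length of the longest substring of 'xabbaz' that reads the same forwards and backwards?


Scanning 'xabbaz' for palindromic substrings.
Substring at positions 1-4: 'abba'.
Check: reverse('abba') = 'abba' -> palindrome confirmed.
Neighbouring characters ('x' / 'z') break symmetry, so it cannot extend further.
No longer palindromic substring exists; longest length = 4

4


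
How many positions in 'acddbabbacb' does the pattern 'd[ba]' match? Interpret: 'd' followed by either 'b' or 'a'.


Pattern: d[ba] means 'd' followed by either 'b' or 'a'.
Scanning 'acddbabbacb' position-by-position:
  Pos 0: window 'ac' -> no
  Pos 1: window 'cd' -> no
  Pos 2: window 'dd' -> no
  Pos 3: window 'db' -> MATCH
  Pos 4: window 'ba' -> no
  Pos 5: window 'ab' -> no
  Pos 6: window 'bb' -> no
  Pos 7: window 'ba' -> no
  Pos 8: window 'ac' -> no
  Pos 9: window 'cb' -> no
  Pos 10: window 'b' -> no
Total matches: 1

1


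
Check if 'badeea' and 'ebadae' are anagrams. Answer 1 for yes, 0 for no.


Sort characters of 'badeea': 'aabdee'
Sort characters of 'ebadae': 'aabdee'
Sorted forms match -> they ARE anagrams
Result: 1

1


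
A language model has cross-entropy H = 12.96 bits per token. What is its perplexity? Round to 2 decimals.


Perplexity formula: PP = 2^H
H = 12.96
PP = 2^12.96
Decompose: 2^12.96 = 2^12 * 2^0.96
2^12 = 4096, 2^0.96 ~ 1.9453099
PP ~ 4096 * 1.9453099 = 7967.9893504
Rounded to 2 decimals: 7967.99

7967.99


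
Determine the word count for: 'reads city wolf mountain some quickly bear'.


Counting words by splitting on spaces:
  Word 1: 'reads'
  Word 2: 'city'
  Word 3: 'wolf'
  Word 4: 'mountain'
  Word 5: 'some'
  Word 6: 'quickly'
  Word 7: 'bear'
Total words: 7

7


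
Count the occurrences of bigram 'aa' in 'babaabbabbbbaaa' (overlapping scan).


Scanning 'babaabbabbbbaaa' for bigram 'aa':
  Position 0: 'ba' -> no
  Position 1: 'ab' -> no
  Position 2: 'ba' -> no
  Position 3: 'aa' -> MATCH
  Position 4: 'ab' -> no
  Position 5: 'bb' -> no
  Position 6: 'ba' -> no
  Position 7: 'ab' -> no
  Position 8: 'bb' -> no
  Position 9: 'bb' -> no
  Position 10: 'bb' -> no
  Position 11: 'ba' -> no
  Position 12: 'aa' -> MATCH
  Position 13: 'aa' -> MATCH
Total matches: 3

3


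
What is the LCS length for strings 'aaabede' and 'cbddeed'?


DP table for LCS of 'aaabede' and 'cbddeed':
       c  b  d  d  e  e  d
    0  0  0  0  0  0  0  0
  a 0  0  0  0  0  0  0  0
  a 0  0  0  0  0  0  0  0
  a 0  0  0  0  0  0  0  0
  b 0  0  1  1  1  1  1  1
  e 0  0  1  1  1  2  2  2
  d 0  0  1  2  2  2  2  3
  e 0  0  1  2  2  3  3  3
LCS: 'bed'
LCS length = 3

3


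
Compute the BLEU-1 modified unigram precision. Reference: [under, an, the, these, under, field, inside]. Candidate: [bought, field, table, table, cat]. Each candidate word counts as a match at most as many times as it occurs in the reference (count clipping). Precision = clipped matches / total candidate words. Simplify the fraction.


Reference word counts: {'an': 1, 'field': 1, 'inside': 1, 'the': 1, 'these': 1, 'under': 2}
Checking each candidate word (with clipping):
  'bought' -> not in reference -> no match (matches: 0)
  'field' -> in reference (ref count 1, used 1/1) -> match (matches: 1)
  'table' -> not in reference -> no match (matches: 1)
  'table' -> not in reference -> no match (matches: 1)
  'cat' -> not in reference -> no match (matches: 1)
Clipped matches: 1, Candidate length: 5
Precision = 1/5

1/5


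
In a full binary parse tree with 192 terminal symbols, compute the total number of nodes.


Leaf nodes (terminals): 192
Internal nodes = n - 1 = 192 - 1 = 191
Total = leaves + internal = 192 + 191 = 383

383


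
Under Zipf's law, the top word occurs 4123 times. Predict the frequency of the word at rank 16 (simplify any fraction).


Zipf's law: freq(rank) = f1 / rank
f1 = 4123, rank = 16
freq = 4123 / 16
GCD(4123, 16) = 1
Simplified: 4123/16

4123/16


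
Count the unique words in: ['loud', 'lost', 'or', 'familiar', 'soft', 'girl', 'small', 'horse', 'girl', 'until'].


Listing all tokens and tracking unique types:
  Token 1: 'loud' -> NEW (unique so far: 1)
  Token 2: 'lost' -> NEW (unique so far: 2)
  Token 3: 'or' -> NEW (unique so far: 3)
  Token 4: 'familiar' -> NEW (unique so far: 4)
  Token 5: 'soft' -> NEW (unique so far: 5)
  Token 6: 'girl' -> NEW (unique so far: 6)
  Token 7: 'small' -> NEW (unique so far: 7)
  Token 8: 'horse' -> NEW (unique so far: 8)
  Token 9: 'girl' -> duplicate (unique so far: 8)
  Token 10: 'until' -> NEW (unique so far: 9)
Unique types: ('familiar', 'girl', 'horse', 'lost', 'loud', 'or', 'small', 'soft', 'until')
Vocabulary size: 9

9


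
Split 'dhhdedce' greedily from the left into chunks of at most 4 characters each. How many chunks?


'dhhdedce' has 8 characters.
Chunking with max size 4:
  Chunk 1: 'dhhd' (positions 0-3)
  Chunk 2: 'edce' (positions 4-7)
Total chunks: ceil(8 / 4) = 2

2


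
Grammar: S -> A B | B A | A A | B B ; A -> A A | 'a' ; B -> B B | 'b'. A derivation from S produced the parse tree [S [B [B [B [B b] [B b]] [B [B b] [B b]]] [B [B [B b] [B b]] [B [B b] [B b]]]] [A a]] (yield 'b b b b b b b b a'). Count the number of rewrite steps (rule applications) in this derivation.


Every bracketed nonterminal node [X ...] in the tree is produced by exactly one rule application.
Reading the tree off as a leftmost derivation:
  Step 1: S  =>  B A   (applied S -> B A)
  Step 2: B A  =>  B B A   (applied B -> B B)
  Step 3: B B A  =>  B B B A   (applied B -> B B)
  Step 4: B B B A  =>  B B B B A   (applied B -> B B)
  Step 5: B B B B A  =>  b B B B A   (applied B -> b)
  Step 6: b B B B A  =>  b b B B A   (applied B -> b)
  Step 7: b b B B A  =>  b b B B B A   (applied B -> B B)
  Step 8: b b B B B A  =>  b b b B B A   (applied B -> b)
  Step 9: b b b B B A  =>  b b b b B A   (applied B -> b)
  Step 10: b b b b B A  =>  b b b b B B A   (applied B -> B B)
  Step 11: b b b b B B A  =>  b b b b B B B A   (applied B -> B B)
  Step 12: b b b b B B B A  =>  b b b b b B B A   (applied B -> b)
  Step 13: b b b b b B B A  =>  b b b b b b B A   (applied B -> b)
  Step 14: b b b b b b B A  =>  b b b b b b B B A   (applied B -> B B)
  Step 15: b b b b b b B B A  =>  b b b b b b b B A   (applied B -> b)
  Step 16: b b b b b b b B A  =>  b b b b b b b b A   (applied B -> b)
  Step 17: b b b b b b b b A  =>  b b b b b b b b a   (applied A -> a)
Final yield: b b b b b b b b a
Total rewrite steps: 17

17


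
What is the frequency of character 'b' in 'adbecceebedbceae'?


Scanning 'adbecceebedbceae' for 'b':
  Position 2: 'b' -> MATCH (count: 1)
  Position 8: 'b' -> MATCH (count: 2)
  Position 11: 'b' -> MATCH (count: 3)
Total occurrences of 'b': 3

3


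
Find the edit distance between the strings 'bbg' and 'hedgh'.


Building DP table for s1='bbg' (len 3) and s2='hedgh' (len 5):
       h  e  d  g  h
    0  1  2  3  4  5
  b 1  1  2  3  4  5
  b 2  2  2  3  4  5
  g 3  3  3  3  3  4
Edit distance = dp[3][5] = 4

4


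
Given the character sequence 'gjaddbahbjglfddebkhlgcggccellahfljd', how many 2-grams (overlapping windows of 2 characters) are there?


String 'gjaddbahbjglfddebkhlgcggccellahfljd' has length L = 35.
Number of overlapping n-grams = L - n + 1
Substituting: 35 - 2 + 1 = 34

34


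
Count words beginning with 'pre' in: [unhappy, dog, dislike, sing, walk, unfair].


Checking each word for prefix 'pre':
  'unhappy' -> no (count: 0)
  'dog' -> no (count: 0)
  'dislike' -> no (count: 0)
  'sing' -> no (count: 0)
  'walk' -> no (count: 0)
  'unfair' -> no (count: 0)
Total with prefix 'pre': 0

0


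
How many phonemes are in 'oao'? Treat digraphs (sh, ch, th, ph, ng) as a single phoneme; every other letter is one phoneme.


Parsing 'oao' greedily, digraphs first:
  'o' -> vowel phoneme (phonemes so far: 1)
  'a' -> vowel phoneme (phonemes so far: 2)
  'o' -> vowel phoneme (phonemes so far: 3)
Total phonemes: 3

3


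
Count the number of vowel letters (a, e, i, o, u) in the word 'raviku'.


Scanning each character of 'raviku':
  Position 1: 'r' -> consonant (running count: 0)
  Position 2: 'a' -> vowel (running count: 1)
  Position 3: 'v' -> consonant (running count: 1)
  Position 4: 'i' -> vowel (running count: 2)
  Position 5: 'k' -> consonant (running count: 2)
  Position 6: 'u' -> vowel (running count: 3)
Total vowels: 3

3


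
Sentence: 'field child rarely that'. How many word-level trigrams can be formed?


Word trigrams from [4] words:
  Trigram 1: (field child rarely)
  Trigram 2: (child rarely that)
Total word trigrams: 4 - 2 = 2

2


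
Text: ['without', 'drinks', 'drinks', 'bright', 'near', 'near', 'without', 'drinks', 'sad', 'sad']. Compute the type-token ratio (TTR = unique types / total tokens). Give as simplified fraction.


Tokens: 10
Unique types: ('bright', 'drinks', 'near', 'sad', 'without') = 5
TTR = 5/10
Simplify: divide both by 5 -> 1/2
TTR = 1/2

1/2


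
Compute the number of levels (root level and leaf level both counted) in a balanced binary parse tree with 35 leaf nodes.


In a balanced binary tree with n leaves the deepest leaf is ceil(log2(n)) edges below the root,
so counting node levels inclusive of root and leaves gives ceil(log2(n)) + 1 levels.
log2(35) = 5.1293
ceil(5.1293) = 6
levels = 6 + 1 = 7

7


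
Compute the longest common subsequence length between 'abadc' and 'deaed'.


DP table for LCS of 'abadc' and 'deaed':
       d  e  a  e  d
    0  0  0  0  0  0
  a 0  0  0  1  1  1
  b 0  0  0  1  1  1
  a 0  0  0  1  1  1
  d 0  1  1  1  1  2
  c 0  1  1  1  1  2
LCS: 'ad'
LCS length = 2

2


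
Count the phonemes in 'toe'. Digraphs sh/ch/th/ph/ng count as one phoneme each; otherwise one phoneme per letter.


Parsing 'toe' greedily, digraphs first:
  't' -> consonant phoneme (phonemes so far: 1)
  'o' -> vowel phoneme (phonemes so far: 2)
  'e' -> vowel phoneme (phonemes so far: 3)
Total phonemes: 3

3


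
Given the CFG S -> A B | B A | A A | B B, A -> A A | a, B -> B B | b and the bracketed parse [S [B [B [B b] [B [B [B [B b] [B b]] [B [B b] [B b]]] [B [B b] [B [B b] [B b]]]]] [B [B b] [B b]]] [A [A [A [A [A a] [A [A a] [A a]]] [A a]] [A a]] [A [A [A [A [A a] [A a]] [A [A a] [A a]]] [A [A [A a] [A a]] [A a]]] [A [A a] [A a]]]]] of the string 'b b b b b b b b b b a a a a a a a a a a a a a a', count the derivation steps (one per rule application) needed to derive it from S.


Every bracketed nonterminal node [X ...] in the tree is produced by exactly one rule application.
Reading the tree off as a leftmost derivation:
  Step 1: S  =>  B A   (applied S -> B A)
  Step 2: B A  =>  B B A   (applied B -> B B)
  Step 3: B B A  =>  B B B A   (applied B -> B B)
  Step 4: B B B A  =>  b B B A   (applied B -> b)
  Step 5: b B B A  =>  b B B B A   (applied B -> B B)
  Step 6: b B B B A  =>  b B B B B A   (applied B -> B B)
  Step 7: b B B B B A  =>  b B B B B B A   (applied B -> B B)
  Step 8: b B B B B B A  =>  b b B B B B A   (applied B -> b)
  Step 9: b b B B B B A  =>  b b b B B B A   (applied B -> b)
  Step 10: b b b B B B A  =>  b b b B B B B A   (applied B -> B B)
  Step 11: b b b B B B B A  =>  b b b b B B B A   (applied B -> b)
  Step 12: b b b b B B B A  =>  b b b b b B B A   (applied B -> b)
  Step 13: b b b b b B B A  =>  b b b b b B B B A   (applied B -> B B)
  Step 14: b b b b b B B B A  =>  b b b b b b B B A   (applied B -> b)
  Step 15: b b b b b b B B A  =>  b b b b b b B B B A   (applied B -> B B)
  Step 16: b b b b b b B B B A  =>  b b b b b b b B B A   (applied B -> b)
  Step 17: b b b b b b b B B A  =>  b b b b b b b b B A   (applied B -> b)
  Step 18: b b b b b b b b B A  =>  b b b b b b b b B B A   (applied B -> B B)
  Step 19: b b b b b b b b B B A  =>  b b b b b b b b b B A   (applied B -> b)
  Step 20: b b b b b b b b b B A  =>  b b b b b b b b b b A   (applied B -> b)
  Step 21: b b b b b b b b b b A  =>  b b b b b b b b b b A A   (applied A -> A A)
  Step 22: b b b b b b b b b b A A  =>  b b b b b b b b b b A A A   (applied A -> A A)
  Step 23: b b b b b b b b b b A A A  =>  b b b b b b b b b b A A A A   (applied A -> A A)
  Step 24: b b b b b b b b b b A A A A  =>  b b b b b b b b b b A A A A A   (applied A -> A A)
  Step 25: b b b b b b b b b b A A A A A  =>  b b b b b b b b b b a A A A A   (applied A -> a)
  Step 26: b b b b b b b b b b a A A A A  =>  b b b b b b b b b b a A A A A A   (applied A -> A A)
  Step 27: b b b b b b b b b b a A A A A A  =>  b b b b b b b b b b a a A A A A   (applied A -> a)
  Step 28: b b b b b b b b b b a a A A A A  =>  b b b b b b b b b b a a a A A A   (applied A -> a)
  Step 29: b b b b b b b b b b a a a A A A  =>  b b b b b b b b b b a a a a A A   (applied A -> a)
  Step 30: b b b b b b b b b b a a a a A A  =>  b b b b b b b b b b a a a a a A   (applied A -> a)
  Step 31: b b b b b b b b b b a a a a a A  =>  b b b b b b b b b b a a a a a A A   (applied A -> A A)
  Step 32: b b b b b b b b b b a a a a a A A  =>  b b b b b b b b b b a a a a a A A A   (applied A -> A A)
  Step 33: b b b b b b b b b b a a a a a A A A  =>  b b b b b b b b b b a a a a a A A A A   (applied A -> A A)
  Step 34: b b b b b b b b b b a a a a a A A A A  =>  b b b b b b b b b b a a a a a A A A A A   (applied A -> A A)
  Step 35: b b b b b b b b b b a a a a a A A A A A  =>  b b b b b b b b b b a a a a a a A A A A   (applied A -> a)
  Step 36: b b b b b b b b b b a a a a a a A A A A  =>  b b b b b b b b b b a a a a a a a A A A   (applied A -> a)
  Step 37: b b b b b b b b b b a a a a a a a A A A  =>  b b b b b b b b b b a a a a a a a A A A A   (applied A -> A A)
  Step 38: b b b b b b b b b b a a a a a a a A A A A  =>  b b b b b b b b b b a a a a a a a a A A A   (applied A -> a)
  Step 39: b b b b b b b b b b a a a a a a a a A A A  =>  b b b b b b b b b b a a a a a a a a a A A   (applied A -> a)
  Step 40: b b b b b b b b b b a a a a a a a a a A A  =>  b b b b b b b b b b a a a a a a a a a A A A   (applied A -> A A)
  Step 41: b b b b b b b b b b a a a a a a a a a A A A  =>  b b b b b b b b b b a a a a a a a a a A A A A   (applied A -> A A)
  Step 42: b b b b b b b b b b a a a a a a a a a A A A A  =>  b b b b b b b b b b a a a a a a a a a a A A A   (applied A -> a)
  Step 43: b b b b b b b b b b a a a a a a a a a a A A A  =>  b b b b b b b b b b a a a a a a a a a a a A A   (applied A -> a)
  Step 44: b b b b b b b b b b a a a a a a a a a a a A A  =>  b b b b b b b b b b a a a a a a a a a a a a A   (applied A -> a)
  Step 45: b b b b b b b b b b a a a a a a a a a a a a A  =>  b b b b b b b b b b a a a a a a a a a a a a A A   (applied A -> A A)
  Step 46: b b b b b b b b b b a a a a a a a a a a a a A A  =>  b b b b b b b b b b a a a a a a a a a a a a a A   (applied A -> a)
  Step 47: b b b b b b b b b b a a a a a a a a a a a a a A  =>  b b b b b b b b b b a a a a a a a a a a a a a a   (applied A -> a)
Final yield: b b b b b b b b b b a a a a a a a a a a a a a a
Total rewrite steps: 47

47


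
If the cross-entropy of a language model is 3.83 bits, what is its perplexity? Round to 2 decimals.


Perplexity formula: PP = 2^H
H = 3.83
PP = 2^3.83
Decompose: 2^3.83 = 2^3 * 2^0.83
2^3 = 8, 2^0.83 ~ 1.7776854
PP ~ 8 * 1.7776854 = 14.2214832
Rounded to 2 decimals: 14.22

14.22


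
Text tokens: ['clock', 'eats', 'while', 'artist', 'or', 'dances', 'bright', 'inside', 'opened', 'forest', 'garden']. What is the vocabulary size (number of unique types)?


Listing all tokens and tracking unique types:
  Token 1: 'clock' -> NEW (unique so far: 1)
  Token 2: 'eats' -> NEW (unique so far: 2)
  Token 3: 'while' -> NEW (unique so far: 3)
  Token 4: 'artist' -> NEW (unique so far: 4)
  Token 5: 'or' -> NEW (unique so far: 5)
  Token 6: 'dances' -> NEW (unique so far: 6)
  Token 7: 'bright' -> NEW (unique so far: 7)
  Token 8: 'inside' -> NEW (unique so far: 8)
  Token 9: 'opened' -> NEW (unique so far: 9)
  Token 10: 'forest' -> NEW (unique so far: 10)
  Token 11: 'garden' -> NEW (unique so far: 11)
Unique types: ('artist', 'bright', 'clock', 'dances', 'eats', 'forest', 'garden', 'inside', 'opened', 'or', 'while')
Vocabulary size: 11

11
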